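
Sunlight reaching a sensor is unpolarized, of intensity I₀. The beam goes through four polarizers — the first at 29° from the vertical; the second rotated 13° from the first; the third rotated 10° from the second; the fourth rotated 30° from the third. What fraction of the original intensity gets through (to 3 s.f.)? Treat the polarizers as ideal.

Unpolarized light through the first polarizer → I₁ = ½ I₀, now polarized at 29°.
I₂ = I₁ cos²(13°) = 0.5 · 0.9494 I₀ = 0.4747 I₀.
I₃ = I₂ cos²(10°) = 0.4747 · 0.9698 I₀ = 0.4604 I₀.
I₄ = I₃ cos²(30°) = 0.4604 · 0.75 I₀ = 0.3453 I₀.
Transmitted fraction = 0.3453.

≈ 0.345 I₀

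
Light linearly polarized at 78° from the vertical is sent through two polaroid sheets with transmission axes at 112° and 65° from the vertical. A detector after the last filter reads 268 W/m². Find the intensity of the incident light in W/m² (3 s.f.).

I₀ ≈ 838 W/m²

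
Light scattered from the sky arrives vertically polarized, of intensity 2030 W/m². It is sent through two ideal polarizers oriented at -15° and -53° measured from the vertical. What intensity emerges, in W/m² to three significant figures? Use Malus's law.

By Malus's law, I₁ = 2030 W/m² · cos²(15°) = 1894 W/m².
I₂ = I₁ · cos²(38°) = 1894 · 0.621 = 1176 W/m².

I ≈ 1180 W/m²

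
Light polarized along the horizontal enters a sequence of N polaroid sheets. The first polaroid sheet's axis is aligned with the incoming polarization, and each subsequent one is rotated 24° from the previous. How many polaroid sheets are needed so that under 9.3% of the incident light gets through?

First polarizer is aligned with the polarization: full transmission.
Each further stage multiplies by cos²(24°) = 0.8346.
After N polarizers: T = 0.8346^(N−1). Require T < 0.093 ⇒ N−1 > ln(0.093)/ln(0.8346) = 13.13, so N−1 ≥ 14 and N = 15.
Check: N=15 gives T = 0.07951 < 0.093; N=14 gives T = 0.09528.

N = 15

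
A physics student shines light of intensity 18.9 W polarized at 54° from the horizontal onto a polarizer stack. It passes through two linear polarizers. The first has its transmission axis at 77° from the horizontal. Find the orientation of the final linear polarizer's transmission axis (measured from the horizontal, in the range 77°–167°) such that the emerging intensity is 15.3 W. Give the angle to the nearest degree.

θ ≈ 89°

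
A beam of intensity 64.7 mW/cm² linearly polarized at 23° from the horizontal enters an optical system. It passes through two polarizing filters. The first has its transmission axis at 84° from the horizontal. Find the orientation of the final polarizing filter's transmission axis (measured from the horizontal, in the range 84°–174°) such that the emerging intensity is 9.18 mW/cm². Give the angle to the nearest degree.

θ ≈ 123°

I₁ = I₀ cos²(84° − 23°) = I₀ cos²(61°) = 0.235 I₀.
Target fraction: 9.18 / 64.7 mW/cm² = 0.1419 of I₀.
Need I₂/I₀ = 0.1419, so cos²(θ − 84°) = 0.1419 / 0.235 = 0.6037.
θ − 84° = arccos(√0.6037) = 39.0°, giving θ ≈ 84 + 39.0 = 123.0°.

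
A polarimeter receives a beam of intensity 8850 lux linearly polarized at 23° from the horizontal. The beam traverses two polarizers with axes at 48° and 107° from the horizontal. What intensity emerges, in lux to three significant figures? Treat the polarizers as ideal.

I ≈ 1930 lux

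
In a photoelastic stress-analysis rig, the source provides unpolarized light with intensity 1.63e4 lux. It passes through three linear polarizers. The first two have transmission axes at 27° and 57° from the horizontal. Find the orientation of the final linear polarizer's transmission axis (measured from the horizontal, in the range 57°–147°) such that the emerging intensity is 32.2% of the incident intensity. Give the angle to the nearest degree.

θ ≈ 79°

Unpolarized light through the first polarizer → I₁ = ½ I₀, now polarized at 27°.
I₂ = I₁ cos²(57° − 27°) = 0.5 I₀ · cos²(30°) = 0.375 I₀.
Need I₃/I₀ = 0.322, so cos²(θ − 57°) = 0.322 / 0.375 = 0.8587.
θ − 57° = arccos(√0.8587) = 22.1°, giving θ ≈ 57 + 22.1 = 79.1°.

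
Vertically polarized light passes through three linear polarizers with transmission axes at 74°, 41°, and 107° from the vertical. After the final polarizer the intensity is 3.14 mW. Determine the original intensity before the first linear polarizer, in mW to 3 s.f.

I₁ = I₀ cos²(74° − 0°) = I₀ cos²(74°) = 0.07598 I₀.
I₂ = I₁ cos²(41° − 74°) = 0.07598 I₀ · cos²(33°) = 0.05344 I₀.
I₃ = I₂ cos²(107° − 41°) = 0.05344 I₀ · cos²(66°) = 0.008841 I₀.
So 3.14 mW = 0.008841 I₀, giving I₀ = 3.14/0.008841 = 355.2 mW.

I₀ ≈ 355 mW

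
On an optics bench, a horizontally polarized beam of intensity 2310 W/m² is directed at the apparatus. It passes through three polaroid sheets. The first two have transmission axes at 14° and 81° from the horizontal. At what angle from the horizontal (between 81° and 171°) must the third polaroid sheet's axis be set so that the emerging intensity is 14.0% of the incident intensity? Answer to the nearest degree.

θ ≈ 90°

I₁ = I₀ cos²(14° − 0°) = I₀ cos²(14°) = 0.9415 I₀.
I₂ = I₁ cos²(81° − 14°) = 0.9415 I₀ · cos²(67°) = 0.1437 I₀.
Need I₃/I₀ = 0.14, so cos²(θ − 81°) = 0.14 / 0.1437 = 0.974.
θ − 81° = arccos(√0.974) = 9.3°, giving θ ≈ 81 + 9.3 = 90.3°.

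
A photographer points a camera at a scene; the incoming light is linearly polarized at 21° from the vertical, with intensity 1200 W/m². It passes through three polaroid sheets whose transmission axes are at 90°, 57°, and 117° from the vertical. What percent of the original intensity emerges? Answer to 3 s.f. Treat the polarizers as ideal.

I₁ = 1200 W/m² · cos²(69°) = 154.1 W/m².
I₂ = I₁ · cos²(33°) = 154.1 · 0.7034 = 108.4 W/m².
I₃ = I₂ · cos²(60°) = 108.4 · 0.25 = 27.1 W/m².
That is 2.258% of the incident intensity.

≈ 2.26%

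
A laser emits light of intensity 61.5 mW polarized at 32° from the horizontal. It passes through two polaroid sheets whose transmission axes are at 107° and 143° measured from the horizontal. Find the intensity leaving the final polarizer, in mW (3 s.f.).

I₁ = 61.5 mW · cos²(75°) = 4.12 mW.
I₂ = I₁ · cos²(36°) = 4.12 · 0.6545 = 2.696 mW.

I ≈ 2.70 mW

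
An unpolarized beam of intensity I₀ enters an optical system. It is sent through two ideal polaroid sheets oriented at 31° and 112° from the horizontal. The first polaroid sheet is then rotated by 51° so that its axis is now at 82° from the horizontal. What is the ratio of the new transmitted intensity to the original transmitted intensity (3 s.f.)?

Before rotation:
Unpolarized light through the first polarizer → I₁ = ½ I₀, now polarized at 31°.
I₂ = I₁ cos²(112° − 31°) = 0.5 I₀ · cos²(81°) = 0.01224 I₀.
After rotation:
Unpolarized light through the first polarizer → I₁ = ½ I₀, now polarized at 82°.
I₂ = I₁ cos²(112° − 82°) = 0.5 I₀ · cos²(30°) = 0.375 I₀.
Ratio = 0.375 / 0.01224 = 30.65.

I_new/I_old ≈ 30.6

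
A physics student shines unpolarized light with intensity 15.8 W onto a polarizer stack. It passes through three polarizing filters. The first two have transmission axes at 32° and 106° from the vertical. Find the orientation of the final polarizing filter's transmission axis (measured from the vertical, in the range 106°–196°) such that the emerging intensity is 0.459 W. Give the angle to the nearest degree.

θ ≈ 135°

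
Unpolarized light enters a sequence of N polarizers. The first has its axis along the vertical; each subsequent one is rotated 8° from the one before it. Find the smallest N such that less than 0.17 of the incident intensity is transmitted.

N = 57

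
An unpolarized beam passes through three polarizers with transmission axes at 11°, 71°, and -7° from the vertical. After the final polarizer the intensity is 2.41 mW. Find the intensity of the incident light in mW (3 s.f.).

Unpolarized light through the first polarizer → I₁ = ½ I₀, now polarized at 11°.
I₂ = I₁ cos²(71° − 11°) = 0.5 I₀ · cos²(60°) = 0.125 I₀.
I₃ = I₂ cos²(-7° − 71°) = 0.125 I₀ · cos²(78°) = 0.005403 I₀.
So 2.41 mW = 0.005403 I₀, giving I₀ = 2.41/0.005403 = 446 mW.

I₀ ≈ 446 mW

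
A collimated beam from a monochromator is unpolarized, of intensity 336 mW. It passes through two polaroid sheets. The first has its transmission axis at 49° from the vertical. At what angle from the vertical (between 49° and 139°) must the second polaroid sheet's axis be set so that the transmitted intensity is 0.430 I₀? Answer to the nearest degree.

θ ≈ 71°

Unpolarized light through the first polarizer → I₁ = ½ I₀, now polarized at 49°.
Need I₂/I₀ = 0.43, so cos²(θ − 49°) = 0.43 / 0.5 = 0.86.
θ − 49° = arccos(√0.86) = 22.0°, giving θ ≈ 49 + 22.0 = 71.0°.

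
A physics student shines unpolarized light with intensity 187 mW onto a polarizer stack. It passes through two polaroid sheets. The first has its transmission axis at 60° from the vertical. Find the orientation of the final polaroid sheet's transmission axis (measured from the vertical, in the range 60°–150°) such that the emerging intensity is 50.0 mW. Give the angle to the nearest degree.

Unpolarized light through the first polarizer → I₁ = ½ I₀, now polarized at 60°.
Target fraction: 50.0 / 187 mW = 0.2674 of I₀.
Need I₂/I₀ = 0.2674, so cos²(θ − 60°) = 0.2674 / 0.5 = 0.5348.
θ − 60° = arccos(√0.5348) = 43.0°, giving θ ≈ 60 + 43.0 = 103.0°.

θ ≈ 103°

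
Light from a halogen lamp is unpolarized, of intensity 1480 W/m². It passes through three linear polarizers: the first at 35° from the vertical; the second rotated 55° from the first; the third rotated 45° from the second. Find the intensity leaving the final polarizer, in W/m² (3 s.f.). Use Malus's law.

Unpolarized light through the first polarizer → I₁ = 1480 W/m²/2 = 740 W/m², polarized at 35°.
I₂ = I₁ · cos²(55°) = 740 · 0.329 = 243.5 W/m².
I₃ = I₂ · cos²(45°) = 243.5 · 0.5 = 121.7 W/m².

I ≈ 122 W/m²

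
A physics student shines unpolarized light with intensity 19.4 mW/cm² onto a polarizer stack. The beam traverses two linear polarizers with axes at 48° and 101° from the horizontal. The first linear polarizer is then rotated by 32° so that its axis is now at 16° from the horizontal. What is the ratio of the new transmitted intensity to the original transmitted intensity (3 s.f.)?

Before rotation:
Unpolarized light through the first polarizer → I₁ = ½ I₀, now polarized at 48°.
I₂ = I₁ cos²(101° − 48°) = 0.5 I₀ · cos²(53°) = 0.1811 I₀.
After rotation:
Unpolarized light through the first polarizer → I₁ = ½ I₀, now polarized at 16°.
I₂ = I₁ cos²(101° − 16°) = 0.5 I₀ · cos²(85°) = 0.003798 I₀.
Ratio = 0.003798 / 0.1811 = 0.02097.

I_new/I_old ≈ 0.0210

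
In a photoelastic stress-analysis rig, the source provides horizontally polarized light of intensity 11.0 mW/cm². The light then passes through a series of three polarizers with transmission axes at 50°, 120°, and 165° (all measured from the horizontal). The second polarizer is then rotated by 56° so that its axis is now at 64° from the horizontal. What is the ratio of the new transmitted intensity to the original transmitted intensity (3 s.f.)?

I_new/I_old ≈ 0.586

Before rotation:
I₁ = I₀ cos²(50° − 0°) = I₀ cos²(50°) = 0.4132 I₀.
I₂ = I₁ cos²(120° − 50°) = 0.4132 I₀ · cos²(70°) = 0.04833 I₀.
I₃ = I₂ cos²(165° − 120°) = 0.04833 I₀ · cos²(45°) = 0.02417 I₀.
After rotation:
I₁ = I₀ cos²(50° − 0°) = I₀ cos²(50°) = 0.4132 I₀.
I₂ = I₁ cos²(64° − 50°) = 0.4132 I₀ · cos²(14°) = 0.389 I₀.
Angle between axes 2 and 3: 79°. I₃ = 0.389 I₀ · cos²(79°) = 0.01416 I₀.
Ratio = 0.01416 / 0.02417 = 0.586.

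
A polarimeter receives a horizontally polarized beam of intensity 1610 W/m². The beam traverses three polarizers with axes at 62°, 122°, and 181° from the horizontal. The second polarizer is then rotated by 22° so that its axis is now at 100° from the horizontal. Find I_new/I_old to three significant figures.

I_new/I_old ≈ 0.229

Before rotation:
I₁ = I₀ cos²(62° − 0°) = I₀ cos²(62°) = 0.2204 I₀.
I₂ = I₁ cos²(122° − 62°) = 0.2204 I₀ · cos²(60°) = 0.0551 I₀.
I₃ = I₂ cos²(181° − 122°) = 0.0551 I₀ · cos²(59°) = 0.01462 I₀.
After rotation:
I₁ = I₀ cos²(62° − 0°) = I₀ cos²(62°) = 0.2204 I₀.
I₂ = I₁ cos²(100° − 62°) = 0.2204 I₀ · cos²(38°) = 0.1369 I₀.
I₃ = I₂ cos²(181° − 100°) = 0.1369 I₀ · cos²(81°) = 0.003349 I₀.
Ratio = 0.003349 / 0.01462 = 0.2291.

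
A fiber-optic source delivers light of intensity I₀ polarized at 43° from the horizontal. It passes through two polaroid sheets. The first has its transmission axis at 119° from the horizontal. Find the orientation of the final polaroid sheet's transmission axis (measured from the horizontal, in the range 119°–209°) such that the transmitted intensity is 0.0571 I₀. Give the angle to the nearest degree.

By Malus's law, I₁ = I₀ cos²(119° − 43°) = I₀ cos²(76°) = 0.05853 I₀.
Need I₂/I₀ = 0.0571, so cos²(θ − 119°) = 0.0571 / 0.05853 = 0.9756.
θ − 119° = arccos(√0.9756) = 9.0°, giving θ ≈ 119 + 9.0 = 128.0°.

θ ≈ 128°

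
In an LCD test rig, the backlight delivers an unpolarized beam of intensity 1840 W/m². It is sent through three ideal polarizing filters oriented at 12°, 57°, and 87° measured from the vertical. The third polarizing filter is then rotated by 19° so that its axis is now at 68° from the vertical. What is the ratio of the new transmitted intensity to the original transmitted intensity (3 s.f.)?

I_new/I_old ≈ 1.28

Before rotation:
Unpolarized light through the first polarizer → I₁ = ½ I₀, now polarized at 12°.
I₂ = I₁ cos²(57° − 12°) = 0.5 I₀ · cos²(45°) = 0.25 I₀.
I₃ = I₂ cos²(87° − 57°) = 0.25 I₀ · cos²(30°) = 0.1875 I₀.
After rotation:
Unpolarized light through the first polarizer → I₁ = ½ I₀, now polarized at 12°.
I₂ = I₁ cos²(57° − 12°) = 0.5 I₀ · cos²(45°) = 0.25 I₀.
I₃ = I₂ cos²(68° − 57°) = 0.25 I₀ · cos²(11°) = 0.2409 I₀.
Ratio = 0.2409 / 0.1875 = 1.285.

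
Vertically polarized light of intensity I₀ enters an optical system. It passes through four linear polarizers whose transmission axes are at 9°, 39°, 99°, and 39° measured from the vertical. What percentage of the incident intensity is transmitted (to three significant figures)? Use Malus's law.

≈ 4.57%

By Malus's law, I₁ = I₀ cos²(9° − 0°) = I₀ cos²(9°) = 0.9755 I₀.
I₂ = I₁ cos²(39° − 9°) = 0.9755 I₀ · cos²(30°) = 0.7316 I₀.
I₃ = I₂ cos²(99° − 39°) = 0.7316 I₀ · cos²(60°) = 0.1829 I₀.
I₄ = I₃ cos²(39° − 99°) = 0.1829 I₀ · cos²(60°) = 0.04573 I₀.
That is 4.573% of the incident intensity.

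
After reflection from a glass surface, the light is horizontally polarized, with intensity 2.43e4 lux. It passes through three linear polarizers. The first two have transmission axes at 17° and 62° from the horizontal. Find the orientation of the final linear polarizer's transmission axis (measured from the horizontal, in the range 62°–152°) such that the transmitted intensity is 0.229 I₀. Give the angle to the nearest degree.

I₁ = I₀ cos²(17° − 0°) = I₀ cos²(17°) = 0.9145 I₀.
I₂ = I₁ cos²(62° − 17°) = 0.9145 I₀ · cos²(45°) = 0.4573 I₀.
Need I₃/I₀ = 0.229, so cos²(θ − 62°) = 0.229 / 0.4573 = 0.5008.
θ − 62° = arccos(√0.5008) = 45.0°, giving θ ≈ 62 + 45.0 = 107.0°.

θ ≈ 107°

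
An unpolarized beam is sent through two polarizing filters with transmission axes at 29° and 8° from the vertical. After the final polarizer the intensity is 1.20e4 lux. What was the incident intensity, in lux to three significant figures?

I₀ ≈ 2.75e4 lux

Unpolarized light through the first polarizer → I₁ = ½ I₀, now polarized at 29°.
I₂ = I₁ cos²(8° − 29°) = 0.5 I₀ · cos²(21°) = 0.4358 I₀.
So 1.20e4 lux = 0.4358 I₀, giving I₀ = 1.20e4/0.4358 = 2.754e+04 lux.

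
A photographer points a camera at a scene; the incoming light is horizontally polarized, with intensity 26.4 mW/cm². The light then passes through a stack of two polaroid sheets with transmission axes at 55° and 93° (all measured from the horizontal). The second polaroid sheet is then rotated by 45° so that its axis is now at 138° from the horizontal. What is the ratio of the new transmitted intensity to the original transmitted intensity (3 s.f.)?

Before rotation:
I₁ = I₀ cos²(55° − 0°) = I₀ cos²(55°) = 0.329 I₀.
I₂ = I₁ cos²(93° − 55°) = 0.329 I₀ · cos²(38°) = 0.2043 I₀.
After rotation:
I₁ = I₀ cos²(55° − 0°) = I₀ cos²(55°) = 0.329 I₀.
I₂ = I₁ cos²(138° − 55°) = 0.329 I₀ · cos²(83°) = 0.004886 I₀.
Ratio = 0.004886 / 0.2043 = 0.02392.

I_new/I_old ≈ 0.0239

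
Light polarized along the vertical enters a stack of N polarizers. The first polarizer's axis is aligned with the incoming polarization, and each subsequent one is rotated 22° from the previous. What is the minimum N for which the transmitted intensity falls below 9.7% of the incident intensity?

N = 17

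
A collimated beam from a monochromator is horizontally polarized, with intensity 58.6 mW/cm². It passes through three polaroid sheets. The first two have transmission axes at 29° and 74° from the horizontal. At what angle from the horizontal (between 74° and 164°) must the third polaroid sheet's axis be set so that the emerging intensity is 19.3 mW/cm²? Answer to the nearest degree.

θ ≈ 96°

I₁ = I₀ cos²(29° − 0°) = I₀ cos²(29°) = 0.765 I₀.
I₂ = I₁ cos²(74° − 29°) = 0.765 I₀ · cos²(45°) = 0.3825 I₀.
Target fraction: 19.3 / 58.6 mW/cm² = 0.3294 of I₀.
Need I₃/I₀ = 0.3294, so cos²(θ − 74°) = 0.3294 / 0.3825 = 0.8611.
θ − 74° = arccos(√0.8611) = 21.9°, giving θ ≈ 74 + 21.9 = 95.9°.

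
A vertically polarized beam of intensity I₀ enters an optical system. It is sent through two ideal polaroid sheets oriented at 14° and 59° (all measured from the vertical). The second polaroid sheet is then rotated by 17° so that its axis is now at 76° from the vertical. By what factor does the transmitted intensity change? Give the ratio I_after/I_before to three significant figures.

I_new/I_old ≈ 0.441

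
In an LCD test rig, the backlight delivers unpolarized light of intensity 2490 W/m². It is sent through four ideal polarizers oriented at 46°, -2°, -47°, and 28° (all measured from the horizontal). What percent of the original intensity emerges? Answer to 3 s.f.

Unpolarized light through the first polarizer → I₁ = 2490 W/m²/2 = 1245 W/m², polarized at 46°.
I₂ = I₁ · cos²(48°) = 1245 · 0.4477 = 557.4 W/m².
I₃ = I₂ · cos²(45°) = 557.4 · 0.5 = 278.7 W/m².
I₄ = I₃ · cos²(75°) = 278.7 · 0.06699 = 18.67 W/m².
That is 0.7498% of the incident intensity.

≈ 0.750%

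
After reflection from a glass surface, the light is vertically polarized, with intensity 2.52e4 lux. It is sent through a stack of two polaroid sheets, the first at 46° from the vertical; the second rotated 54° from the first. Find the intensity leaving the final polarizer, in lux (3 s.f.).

I₁ = 2.52e4 lux · cos²(46°) = 1.216e+04 lux.
I₂ = I₁ · cos²(54°) = 1.216e+04 · 0.3455 = 4201 lux.

I ≈ 4200 lux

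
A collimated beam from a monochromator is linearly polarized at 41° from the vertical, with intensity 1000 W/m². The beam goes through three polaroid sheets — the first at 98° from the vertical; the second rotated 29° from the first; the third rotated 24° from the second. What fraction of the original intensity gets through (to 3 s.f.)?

I/I₀ ≈ 0.189

I₁ = 1000 W/m² · cos²(57°) = 296.6 W/m².
I₂ = I₁ · cos²(29°) = 296.6 · 0.765 = 226.9 W/m².
I₃ = I₂ · cos²(24°) = 226.9 · 0.8346 = 189.4 W/m².
Transmitted fraction = 0.1894.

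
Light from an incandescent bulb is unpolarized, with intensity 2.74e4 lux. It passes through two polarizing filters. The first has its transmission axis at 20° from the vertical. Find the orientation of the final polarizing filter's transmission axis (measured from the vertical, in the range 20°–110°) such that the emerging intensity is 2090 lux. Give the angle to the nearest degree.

θ ≈ 87°

Unpolarized light through the first polarizer → I₁ = ½ I₀, now polarized at 20°.
Target fraction: 2090 / 2.74e4 lux = 0.07628 of I₀.
Need I₂/I₀ = 0.07628, so cos²(θ − 20°) = 0.07628 / 0.5 = 0.1526.
θ − 20° = arccos(√0.1526) = 67.0°, giving θ ≈ 20 + 67.0 = 87.0°.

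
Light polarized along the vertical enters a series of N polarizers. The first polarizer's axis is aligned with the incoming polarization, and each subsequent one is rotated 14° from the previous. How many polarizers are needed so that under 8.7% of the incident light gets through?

First polarizer is aligned with the polarization: full transmission.
Each further stage multiplies by cos²(14°) = 0.9415.
After N polarizers: T = 0.9415^(N−1). Require T < 0.087 ⇒ N−1 > ln(0.087)/ln(0.9415) = 40.49, so N−1 ≥ 41 and N = 42.
Check: N=42 gives T = 0.08436 < 0.087; N=41 gives T = 0.0896.

N = 42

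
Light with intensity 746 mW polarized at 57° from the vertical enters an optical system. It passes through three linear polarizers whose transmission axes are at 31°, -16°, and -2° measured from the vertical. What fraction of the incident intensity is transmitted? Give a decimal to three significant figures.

I/I₀ ≈ 0.354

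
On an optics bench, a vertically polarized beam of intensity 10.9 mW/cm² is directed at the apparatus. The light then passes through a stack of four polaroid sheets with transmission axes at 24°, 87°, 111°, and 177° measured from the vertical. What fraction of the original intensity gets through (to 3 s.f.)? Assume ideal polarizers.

I/I₀ ≈ 0.0237

I₁ = 10.9 mW/cm² · cos²(24°) = 9.097 mW/cm².
I₂ = I₁ · cos²(63°) = 9.097 · 0.2061 = 1.875 mW/cm².
I₃ = I₂ · cos²(24°) = 1.875 · 0.8346 = 1.565 mW/cm².
I₄ = I₃ · cos²(66°) = 1.565 · 0.1654 = 0.2589 mW/cm².
Transmitted fraction = 0.02375.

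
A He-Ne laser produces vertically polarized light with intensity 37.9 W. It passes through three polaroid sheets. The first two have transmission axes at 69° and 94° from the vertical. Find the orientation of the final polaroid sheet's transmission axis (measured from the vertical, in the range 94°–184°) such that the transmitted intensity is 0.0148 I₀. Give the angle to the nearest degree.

By Malus's law, I₁ = I₀ cos²(69° − 0°) = I₀ cos²(69°) = 0.1284 I₀.
I₂ = I₁ cos²(94° − 69°) = 0.1284 I₀ · cos²(25°) = 0.1055 I₀.
Need I₃/I₀ = 0.0148, so cos²(θ − 94°) = 0.0148 / 0.1055 = 0.1403.
θ − 94° = arccos(√0.1403) = 68.0°, giving θ ≈ 94 + 68.0 = 162.0°.

θ ≈ 162°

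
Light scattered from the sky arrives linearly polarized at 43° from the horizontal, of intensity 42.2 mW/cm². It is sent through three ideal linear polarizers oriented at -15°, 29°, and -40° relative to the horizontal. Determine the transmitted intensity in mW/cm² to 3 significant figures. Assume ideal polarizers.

I ≈ 0.788 mW/cm²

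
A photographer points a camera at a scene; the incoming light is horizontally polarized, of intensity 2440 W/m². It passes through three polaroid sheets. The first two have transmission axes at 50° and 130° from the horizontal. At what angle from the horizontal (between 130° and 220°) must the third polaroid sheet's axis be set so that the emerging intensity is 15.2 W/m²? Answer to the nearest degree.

By Malus's law, I₁ = I₀ cos²(50° − 0°) = I₀ cos²(50°) = 0.4132 I₀.
I₂ = I₁ cos²(130° − 50°) = 0.4132 I₀ · cos²(80°) = 0.01246 I₀.
Target fraction: 15.2 / 2440 W/m² = 0.00623 of I₀.
Need I₃/I₀ = 0.00623, so cos²(θ − 130°) = 0.00623 / 0.01246 = 0.5.
θ − 130° = arccos(√0.5) = 45.0°, giving θ ≈ 130 + 45.0 = 175.0°.

θ ≈ 175°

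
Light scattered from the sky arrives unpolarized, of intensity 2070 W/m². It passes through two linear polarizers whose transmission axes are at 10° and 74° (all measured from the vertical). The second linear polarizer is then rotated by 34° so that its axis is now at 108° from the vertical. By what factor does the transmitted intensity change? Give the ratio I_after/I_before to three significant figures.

Before rotation:
Unpolarized light through the first polarizer → I₁ = ½ I₀, now polarized at 10°.
I₂ = I₁ cos²(74° − 10°) = 0.5 I₀ · cos²(64°) = 0.09608 I₀.
After rotation:
Unpolarized light through the first polarizer → I₁ = ½ I₀, now polarized at 10°.
Angle between axes 1 and 2: 82°. I₂ = 0.5 I₀ · cos²(82°) = 0.009685 I₀.
Ratio = 0.009685 / 0.09608 = 0.1008.

I_new/I_old ≈ 0.101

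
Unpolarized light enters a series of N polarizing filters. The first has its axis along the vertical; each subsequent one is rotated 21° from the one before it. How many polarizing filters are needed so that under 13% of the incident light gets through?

First polarizer halves the unpolarized light: factor 1/2.
Each further stage multiplies by cos²(21°) = 0.8716.
After N polarizers: T = 0.5·0.8716^(N−1). Require T < 0.13 ⇒ N−1 > ln(0.13/0.5)/ln(0.8716) = 9.80, so N−1 ≥ 10 and N = 11.
Check: N=11 gives T = 0.1265 < 0.13; N=10 gives T = 0.1451.

N = 11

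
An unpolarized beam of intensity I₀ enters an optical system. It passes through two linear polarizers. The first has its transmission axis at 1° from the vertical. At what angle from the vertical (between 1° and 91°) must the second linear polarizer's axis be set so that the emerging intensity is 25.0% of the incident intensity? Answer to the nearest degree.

θ ≈ 46°

Unpolarized light through the first polarizer → I₁ = ½ I₀, now polarized at 1°.
Need I₂/I₀ = 0.25, so cos²(θ − 1°) = 0.25 / 0.5 = 0.5.
θ − 1° = arccos(√0.5) = 45.0°, giving θ ≈ 1 + 45.0 = 46.0°.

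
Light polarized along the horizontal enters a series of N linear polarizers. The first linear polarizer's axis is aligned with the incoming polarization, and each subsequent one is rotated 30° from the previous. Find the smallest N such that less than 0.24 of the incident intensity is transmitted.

First polarizer is aligned with the polarization: full transmission.
Each further stage multiplies by cos²(30°) = 0.75.
After N polarizers: T = 0.75^(N−1). Require T < 0.24 ⇒ N−1 > ln(0.24)/ln(0.75) = 4.96, so N−1 ≥ 5 and N = 6.
Check: N=6 gives T = 0.2373 < 0.24; N=5 gives T = 0.3164.

N = 6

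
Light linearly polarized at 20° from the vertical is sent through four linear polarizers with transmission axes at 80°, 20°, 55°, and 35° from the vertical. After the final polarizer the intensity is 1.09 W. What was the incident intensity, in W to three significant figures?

I₁ = I₀ cos²(80° − 20°) = I₀ cos²(60°) = 0.25 I₀.
I₂ = I₁ cos²(20° − 80°) = 0.25 I₀ · cos²(60°) = 0.0625 I₀.
I₃ = I₂ cos²(55° − 20°) = 0.0625 I₀ · cos²(35°) = 0.04194 I₀.
I₄ = I₃ cos²(35° − 55°) = 0.04194 I₀ · cos²(20°) = 0.03703 I₀.
So 1.09 W = 0.03703 I₀, giving I₀ = 1.09/0.03703 = 29.43 W.

I₀ ≈ 29.4 W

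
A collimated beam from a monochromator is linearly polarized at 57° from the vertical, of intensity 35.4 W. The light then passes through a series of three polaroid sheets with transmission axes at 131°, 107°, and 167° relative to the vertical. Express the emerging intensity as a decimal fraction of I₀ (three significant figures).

By Malus's law, I₁ = 35.4 W · cos²(74°) = 2.69 W.
I₂ = I₁ · cos²(24°) = 2.69 · 0.8346 = 2.245 W.
I₃ = I₂ · cos²(60°) = 2.245 · 0.25 = 0.5612 W.
Transmitted fraction = 0.01585.

I/I₀ ≈ 0.0159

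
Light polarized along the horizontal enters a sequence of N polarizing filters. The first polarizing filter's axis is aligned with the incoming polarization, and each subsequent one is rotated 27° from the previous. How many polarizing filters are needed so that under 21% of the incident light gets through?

N = 8

First polarizer is aligned with the polarization: full transmission.
Each further stage multiplies by cos²(27°) = 0.7939.
After N polarizers: T = 0.7939^(N−1). Require T < 0.21 ⇒ N−1 > ln(0.21)/ln(0.7939) = 6.76, so N−1 ≥ 7 and N = 8.
Check: N=8 gives T = 0.1988 < 0.21; N=7 gives T = 0.2504.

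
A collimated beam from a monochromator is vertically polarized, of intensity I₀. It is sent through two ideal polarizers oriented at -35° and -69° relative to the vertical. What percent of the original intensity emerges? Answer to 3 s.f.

≈ 46.1%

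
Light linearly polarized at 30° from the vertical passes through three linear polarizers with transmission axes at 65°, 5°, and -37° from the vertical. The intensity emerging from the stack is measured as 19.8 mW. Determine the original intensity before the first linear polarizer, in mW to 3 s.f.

I₁ = I₀ cos²(65° − 30°) = I₀ cos²(35°) = 0.671 I₀.
I₂ = I₁ cos²(5° − 65°) = 0.671 I₀ · cos²(60°) = 0.1678 I₀.
I₃ = I₂ cos²(-37° − 5°) = 0.1678 I₀ · cos²(42°) = 0.09264 I₀.
So 19.8 mW = 0.09264 I₀, giving I₀ = 19.8/0.09264 = 213.7 mW.

I₀ ≈ 214 mW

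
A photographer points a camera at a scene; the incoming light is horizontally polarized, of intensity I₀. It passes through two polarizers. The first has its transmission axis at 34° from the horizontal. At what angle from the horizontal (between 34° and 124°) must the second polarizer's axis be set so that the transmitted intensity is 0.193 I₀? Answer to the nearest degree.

θ ≈ 92°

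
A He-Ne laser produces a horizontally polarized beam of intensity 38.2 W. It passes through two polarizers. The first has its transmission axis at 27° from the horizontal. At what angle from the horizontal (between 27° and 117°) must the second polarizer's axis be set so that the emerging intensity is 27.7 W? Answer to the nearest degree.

θ ≈ 44°

I₁ = I₀ cos²(27° − 0°) = I₀ cos²(27°) = 0.7939 I₀.
Target fraction: 27.7 / 38.2 W = 0.7251 of I₀.
Need I₂/I₀ = 0.7251, so cos²(θ − 27°) = 0.7251 / 0.7939 = 0.9134.
θ − 27° = arccos(√0.9134) = 17.1°, giving θ ≈ 27 + 17.1 = 44.1°.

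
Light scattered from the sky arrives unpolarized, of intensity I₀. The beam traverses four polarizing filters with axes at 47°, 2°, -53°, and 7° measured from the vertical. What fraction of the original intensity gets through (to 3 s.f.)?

Unpolarized light through the first polarizer → I₁ = ½ I₀, now polarized at 47°.
I₂ = I₁ cos²(2° − 47°) = 0.5 I₀ · cos²(45°) = 0.25 I₀.
I₃ = I₂ cos²(-53° − 2°) = 0.25 I₀ · cos²(55°) = 0.08225 I₀.
I₄ = I₃ cos²(7° + 53°) = 0.08225 I₀ · cos²(60°) = 0.02056 I₀.
Transmitted fraction = 0.02056.

≈ 0.0206 I₀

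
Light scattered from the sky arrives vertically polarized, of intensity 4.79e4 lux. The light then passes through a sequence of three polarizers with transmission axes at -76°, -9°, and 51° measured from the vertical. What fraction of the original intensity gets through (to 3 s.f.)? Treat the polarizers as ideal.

I/I₀ ≈ 0.00223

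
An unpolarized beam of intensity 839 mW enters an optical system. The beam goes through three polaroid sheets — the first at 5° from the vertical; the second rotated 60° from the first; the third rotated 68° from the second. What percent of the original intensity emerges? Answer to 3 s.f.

≈ 1.75%

Unpolarized light through the first polarizer → I₁ = 839 mW/2 = 419.5 mW, polarized at 5°.
I₂ = I₁ · cos²(60°) = 419.5 · 0.25 = 104.9 mW.
I₃ = I₂ · cos²(68°) = 104.9 · 0.1403 = 14.72 mW.
That is 1.754% of the incident intensity.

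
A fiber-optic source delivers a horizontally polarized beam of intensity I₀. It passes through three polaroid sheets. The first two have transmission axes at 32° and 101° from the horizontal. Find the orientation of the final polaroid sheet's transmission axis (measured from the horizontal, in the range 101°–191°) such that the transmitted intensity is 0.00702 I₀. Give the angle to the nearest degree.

θ ≈ 175°

By Malus's law, I₁ = I₀ cos²(32° − 0°) = I₀ cos²(32°) = 0.7192 I₀.
I₂ = I₁ cos²(101° − 32°) = 0.7192 I₀ · cos²(69°) = 0.09236 I₀.
Need I₃/I₀ = 0.00702, so cos²(θ − 101°) = 0.00702 / 0.09236 = 0.076.
θ − 101° = arccos(√0.076) = 74.0°, giving θ ≈ 101 + 74.0 = 175.0°.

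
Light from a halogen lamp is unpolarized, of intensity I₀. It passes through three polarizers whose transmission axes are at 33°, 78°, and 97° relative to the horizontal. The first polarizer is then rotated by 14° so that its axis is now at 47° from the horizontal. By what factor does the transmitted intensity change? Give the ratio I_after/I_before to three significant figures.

Before rotation:
Unpolarized light through the first polarizer → I₁ = ½ I₀, now polarized at 33°.
I₂ = I₁ cos²(78° − 33°) = 0.5 I₀ · cos²(45°) = 0.25 I₀.
I₃ = I₂ cos²(97° − 78°) = 0.25 I₀ · cos²(19°) = 0.2235 I₀.
After rotation:
Unpolarized light through the first polarizer → I₁ = ½ I₀, now polarized at 47°.
I₂ = I₁ cos²(78° − 47°) = 0.5 I₀ · cos²(31°) = 0.3674 I₀.
I₃ = I₂ cos²(97° − 78°) = 0.3674 I₀ · cos²(19°) = 0.3284 I₀.
Ratio = 0.3284 / 0.2235 = 1.469.

I_new/I_old ≈ 1.47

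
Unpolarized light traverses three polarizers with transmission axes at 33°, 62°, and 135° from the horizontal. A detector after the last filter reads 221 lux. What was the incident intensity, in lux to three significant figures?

Unpolarized light through the first polarizer → I₁ = ½ I₀, now polarized at 33°.
I₂ = I₁ cos²(62° − 33°) = 0.5 I₀ · cos²(29°) = 0.3825 I₀.
I₃ = I₂ cos²(135° − 62°) = 0.3825 I₀ · cos²(73°) = 0.03269 I₀.
So 221 lux = 0.03269 I₀, giving I₀ = 221/0.03269 = 6759 lux.

I₀ ≈ 6760 lux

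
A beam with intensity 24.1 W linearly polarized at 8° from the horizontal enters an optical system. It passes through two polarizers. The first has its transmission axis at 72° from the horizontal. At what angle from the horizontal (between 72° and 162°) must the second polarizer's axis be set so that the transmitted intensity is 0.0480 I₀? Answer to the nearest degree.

θ ≈ 132°

I₁ = I₀ cos²(72° − 8°) = I₀ cos²(64°) = 0.1922 I₀.
Need I₂/I₀ = 0.048, so cos²(θ − 72°) = 0.048 / 0.1922 = 0.2498.
θ − 72° = arccos(√0.2498) = 60.0°, giving θ ≈ 72 + 60.0 = 132.0°.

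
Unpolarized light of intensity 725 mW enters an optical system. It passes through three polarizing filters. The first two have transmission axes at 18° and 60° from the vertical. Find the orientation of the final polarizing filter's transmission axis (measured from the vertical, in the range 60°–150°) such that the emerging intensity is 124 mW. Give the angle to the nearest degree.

Unpolarized light through the first polarizer → I₁ = ½ I₀, now polarized at 18°.
I₂ = I₁ cos²(60° − 18°) = 0.5 I₀ · cos²(42°) = 0.2761 I₀.
Target fraction: 124 / 725 mW = 0.171 of I₀.
Need I₃/I₀ = 0.171, so cos²(θ − 60°) = 0.171 / 0.2761 = 0.6194.
θ − 60° = arccos(√0.6194) = 38.1°, giving θ ≈ 60 + 38.1 = 98.1°.

θ ≈ 98°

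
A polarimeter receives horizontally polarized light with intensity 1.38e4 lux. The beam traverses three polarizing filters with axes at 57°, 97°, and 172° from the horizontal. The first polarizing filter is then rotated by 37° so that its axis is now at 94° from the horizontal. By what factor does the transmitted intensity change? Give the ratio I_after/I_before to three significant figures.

I_new/I_old ≈ 0.0279

Before rotation:
By Malus's law, I₁ = I₀ cos²(57° − 0°) = I₀ cos²(57°) = 0.2966 I₀.
I₂ = I₁ cos²(97° − 57°) = 0.2966 I₀ · cos²(40°) = 0.1741 I₀.
I₃ = I₂ cos²(172° − 97°) = 0.1741 I₀ · cos²(75°) = 0.01166 I₀.
After rotation:
I₁ = I₀ cos²(94° − 0°) = I₀ cos²(86°) = 0.004866 I₀.
I₂ = I₁ cos²(97° − 94°) = 0.004866 I₀ · cos²(3°) = 0.004853 I₀.
I₃ = I₂ cos²(172° − 97°) = 0.004853 I₀ · cos²(75°) = 0.0003251 I₀.
Ratio = 0.0003251 / 0.01166 = 0.02788.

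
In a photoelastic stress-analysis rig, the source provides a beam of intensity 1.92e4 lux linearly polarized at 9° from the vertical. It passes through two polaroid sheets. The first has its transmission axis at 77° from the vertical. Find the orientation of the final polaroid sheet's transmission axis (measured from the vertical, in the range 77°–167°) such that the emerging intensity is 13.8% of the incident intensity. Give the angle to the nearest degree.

θ ≈ 84°

By Malus's law, I₁ = I₀ cos²(77° − 9°) = I₀ cos²(68°) = 0.1403 I₀.
Need I₂/I₀ = 0.138, so cos²(θ − 77°) = 0.138 / 0.1403 = 0.9834.
θ − 77° = arccos(√0.9834) = 7.4°, giving θ ≈ 77 + 7.4 = 84.4°.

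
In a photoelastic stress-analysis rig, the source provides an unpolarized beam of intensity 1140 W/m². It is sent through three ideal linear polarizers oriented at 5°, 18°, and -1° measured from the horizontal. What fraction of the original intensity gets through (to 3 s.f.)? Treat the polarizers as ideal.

I/I₀ ≈ 0.424

Unpolarized light through the first polarizer → I₁ = 1140 W/m²/2 = 570 W/m², polarized at 5°.
I₂ = I₁ · cos²(13°) = 570 · 0.9494 = 541.2 W/m².
I₃ = I₂ · cos²(19°) = 541.2 · 0.894 = 483.8 W/m².
Transmitted fraction = 0.4244.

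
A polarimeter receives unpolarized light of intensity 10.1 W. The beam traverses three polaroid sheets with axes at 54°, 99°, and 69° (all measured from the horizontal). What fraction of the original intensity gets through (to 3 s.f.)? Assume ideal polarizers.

I/I₀ ≈ 0.188

Unpolarized light through the first polarizer → I₁ = 10.1 W/2 = 5.05 W, polarized at 54°.
I₂ = I₁ · cos²(45°) = 5.05 · 0.5 = 2.525 W.
I₃ = I₂ · cos²(30°) = 2.525 · 0.75 = 1.894 W.
Transmitted fraction = 0.1875.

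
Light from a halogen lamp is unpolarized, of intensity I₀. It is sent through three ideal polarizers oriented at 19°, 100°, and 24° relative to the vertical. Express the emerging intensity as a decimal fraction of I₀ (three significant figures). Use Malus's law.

≈ 0.000716 I₀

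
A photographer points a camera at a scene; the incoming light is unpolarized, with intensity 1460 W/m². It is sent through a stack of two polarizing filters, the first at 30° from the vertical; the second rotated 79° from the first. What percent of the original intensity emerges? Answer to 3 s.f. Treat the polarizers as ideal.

≈ 1.82%

Unpolarized light through the first polarizer → I₁ = 1460 W/m²/2 = 730 W/m², polarized at 30°.
I₂ = I₁ · cos²(79°) = 730 · 0.03641 = 26.58 W/m².
That is 1.82% of the incident intensity.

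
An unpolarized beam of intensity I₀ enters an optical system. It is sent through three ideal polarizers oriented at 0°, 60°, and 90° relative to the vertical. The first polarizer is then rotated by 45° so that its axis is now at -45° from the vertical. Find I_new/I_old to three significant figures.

I_new/I_old ≈ 0.268

Before rotation:
Unpolarized light through the first polarizer → I₁ = ½ I₀, now polarized at 0°.
I₂ = I₁ cos²(60° − 0°) = 0.5 I₀ · cos²(60°) = 0.125 I₀.
I₃ = I₂ cos²(90° − 60°) = 0.125 I₀ · cos²(30°) = 0.09375 I₀.
After rotation:
Unpolarized light through the first polarizer → I₁ = ½ I₀, now polarized at -45°.
Angle between axes 1 and 2: 75°. I₂ = 0.5 I₀ · cos²(75°) = 0.03349 I₀.
I₃ = I₂ cos²(90° − 60°) = 0.03349 I₀ · cos²(30°) = 0.02512 I₀.
Ratio = 0.02512 / 0.09375 = 0.2679.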